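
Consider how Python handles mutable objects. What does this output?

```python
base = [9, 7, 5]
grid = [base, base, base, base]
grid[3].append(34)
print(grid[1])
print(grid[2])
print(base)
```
[9, 7, 5, 34]
[9, 7, 5, 34]
[9, 7, 5, 34]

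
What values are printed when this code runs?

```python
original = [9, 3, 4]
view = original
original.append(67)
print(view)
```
[9, 3, 4, 67]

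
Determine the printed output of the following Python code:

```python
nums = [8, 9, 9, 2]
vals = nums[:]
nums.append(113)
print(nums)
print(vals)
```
[8, 9, 9, 2, 113]
[8, 9, 9, 2]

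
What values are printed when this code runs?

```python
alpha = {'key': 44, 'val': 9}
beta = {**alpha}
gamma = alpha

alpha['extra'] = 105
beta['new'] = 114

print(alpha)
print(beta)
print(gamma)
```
{'key': 44, 'val': 9, 'extra': 105}
{'key': 44, 'val': 9, 'new': 114}
{'key': 44, 'val': 9, 'extra': 105}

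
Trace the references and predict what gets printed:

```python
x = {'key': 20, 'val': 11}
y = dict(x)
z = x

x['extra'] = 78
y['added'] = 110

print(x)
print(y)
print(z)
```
{'key': 20, 'val': 11, 'extra': 78}
{'key': 20, 'val': 11, 'added': 110}
{'key': 20, 'val': 11, 'extra': 78}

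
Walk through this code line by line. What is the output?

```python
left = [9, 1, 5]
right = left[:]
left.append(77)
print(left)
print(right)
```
[9, 1, 5, 77]
[9, 1, 5]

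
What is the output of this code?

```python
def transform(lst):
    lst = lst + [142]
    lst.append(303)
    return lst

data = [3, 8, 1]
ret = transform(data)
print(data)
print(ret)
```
[3, 8, 1]
[3, 8, 1, 142, 303]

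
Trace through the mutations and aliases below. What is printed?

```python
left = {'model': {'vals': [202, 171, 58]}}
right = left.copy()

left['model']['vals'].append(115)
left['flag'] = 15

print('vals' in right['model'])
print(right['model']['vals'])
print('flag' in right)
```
True
[202, 171, 58, 115]
False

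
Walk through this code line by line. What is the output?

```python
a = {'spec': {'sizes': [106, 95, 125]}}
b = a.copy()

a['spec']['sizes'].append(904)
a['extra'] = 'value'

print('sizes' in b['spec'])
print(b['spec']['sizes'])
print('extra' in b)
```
True
[106, 95, 125, 904]
False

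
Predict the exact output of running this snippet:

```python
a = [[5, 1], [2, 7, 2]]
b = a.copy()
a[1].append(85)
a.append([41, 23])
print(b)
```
[[5, 1], [2, 7, 2, 85]]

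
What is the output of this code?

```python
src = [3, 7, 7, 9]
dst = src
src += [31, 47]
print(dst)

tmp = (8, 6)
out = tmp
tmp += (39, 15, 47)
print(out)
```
[3, 7, 7, 9, 31, 47]
(8, 6)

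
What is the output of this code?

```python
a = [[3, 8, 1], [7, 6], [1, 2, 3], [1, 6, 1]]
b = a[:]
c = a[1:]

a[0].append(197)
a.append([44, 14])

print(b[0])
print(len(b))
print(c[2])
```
[3, 8, 1, 197]
4
[1, 6, 1]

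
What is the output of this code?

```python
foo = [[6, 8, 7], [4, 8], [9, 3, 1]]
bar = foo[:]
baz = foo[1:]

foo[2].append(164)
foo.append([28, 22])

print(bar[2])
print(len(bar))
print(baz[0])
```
[9, 3, 1, 164]
3
[4, 8]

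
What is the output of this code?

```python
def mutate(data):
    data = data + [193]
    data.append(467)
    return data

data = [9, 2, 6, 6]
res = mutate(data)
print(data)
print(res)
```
[9, 2, 6, 6]
[9, 2, 6, 6, 193, 467]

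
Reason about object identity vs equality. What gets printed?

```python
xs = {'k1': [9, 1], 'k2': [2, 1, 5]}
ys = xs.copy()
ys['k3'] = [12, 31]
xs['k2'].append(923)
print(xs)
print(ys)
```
{'k1': [9, 1], 'k2': [2, 1, 5, 923]}
{'k1': [9, 1], 'k2': [2, 1, 5, 923], 'k3': [12, 31]}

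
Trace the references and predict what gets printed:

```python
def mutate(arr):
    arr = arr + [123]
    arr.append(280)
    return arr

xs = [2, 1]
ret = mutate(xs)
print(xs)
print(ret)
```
[2, 1]
[2, 1, 123, 280]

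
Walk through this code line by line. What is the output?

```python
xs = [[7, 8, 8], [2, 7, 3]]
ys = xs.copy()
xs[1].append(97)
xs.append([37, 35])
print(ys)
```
[[7, 8, 8], [2, 7, 3, 97]]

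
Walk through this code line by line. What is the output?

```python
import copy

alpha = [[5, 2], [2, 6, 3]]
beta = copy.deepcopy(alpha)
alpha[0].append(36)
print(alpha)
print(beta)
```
[[5, 2, 36], [2, 6, 3]]
[[5, 2], [2, 6, 3]]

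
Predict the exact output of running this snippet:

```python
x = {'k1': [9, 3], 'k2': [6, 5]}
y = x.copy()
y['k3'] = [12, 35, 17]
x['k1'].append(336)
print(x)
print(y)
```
{'k1': [9, 3, 336], 'k2': [6, 5]}
{'k1': [9, 3, 336], 'k2': [6, 5], 'k3': [12, 35, 17]}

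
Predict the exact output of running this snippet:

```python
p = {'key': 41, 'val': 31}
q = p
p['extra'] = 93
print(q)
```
{'key': 41, 'val': 31, 'extra': 93}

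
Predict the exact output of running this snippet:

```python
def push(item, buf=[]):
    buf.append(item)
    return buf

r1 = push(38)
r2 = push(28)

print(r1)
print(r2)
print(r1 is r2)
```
[38, 28]
[38, 28]
True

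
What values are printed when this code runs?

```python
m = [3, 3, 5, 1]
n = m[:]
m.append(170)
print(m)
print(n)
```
[3, 3, 5, 1, 170]
[3, 3, 5, 1]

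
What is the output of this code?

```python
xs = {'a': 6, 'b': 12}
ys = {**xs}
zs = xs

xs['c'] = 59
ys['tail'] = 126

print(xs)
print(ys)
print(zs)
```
{'a': 6, 'b': 12, 'c': 59}
{'a': 6, 'b': 12, 'tail': 126}
{'a': 6, 'b': 12, 'c': 59}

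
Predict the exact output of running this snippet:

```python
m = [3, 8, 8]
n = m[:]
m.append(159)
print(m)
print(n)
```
[3, 8, 8, 159]
[3, 8, 8]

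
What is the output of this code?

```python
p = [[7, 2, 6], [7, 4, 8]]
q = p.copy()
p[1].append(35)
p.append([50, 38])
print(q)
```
[[7, 2, 6], [7, 4, 8, 35]]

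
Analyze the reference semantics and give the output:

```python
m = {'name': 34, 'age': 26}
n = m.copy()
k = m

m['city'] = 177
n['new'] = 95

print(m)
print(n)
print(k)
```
{'name': 34, 'age': 26, 'city': 177}
{'name': 34, 'age': 26, 'new': 95}
{'name': 34, 'age': 26, 'city': 177}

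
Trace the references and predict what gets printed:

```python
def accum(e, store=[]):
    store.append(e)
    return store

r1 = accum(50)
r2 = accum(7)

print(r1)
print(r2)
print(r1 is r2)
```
[50, 7]
[50, 7]
True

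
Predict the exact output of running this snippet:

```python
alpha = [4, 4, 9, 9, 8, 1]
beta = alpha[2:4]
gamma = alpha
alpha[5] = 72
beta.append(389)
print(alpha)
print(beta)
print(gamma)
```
[4, 4, 9, 9, 8, 72]
[9, 9, 389]
[4, 4, 9, 9, 8, 72]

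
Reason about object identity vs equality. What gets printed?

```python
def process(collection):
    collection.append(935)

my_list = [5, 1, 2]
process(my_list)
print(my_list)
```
[5, 1, 2, 935]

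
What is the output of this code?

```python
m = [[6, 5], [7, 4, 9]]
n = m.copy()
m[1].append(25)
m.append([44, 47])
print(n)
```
[[6, 5], [7, 4, 9, 25]]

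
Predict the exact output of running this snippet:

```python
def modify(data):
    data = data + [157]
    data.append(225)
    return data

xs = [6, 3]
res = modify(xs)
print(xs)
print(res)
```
[6, 3]
[6, 3, 157, 225]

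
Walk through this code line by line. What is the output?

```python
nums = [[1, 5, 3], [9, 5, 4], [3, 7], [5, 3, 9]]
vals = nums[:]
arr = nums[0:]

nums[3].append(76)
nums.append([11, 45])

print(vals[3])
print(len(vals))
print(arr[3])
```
[5, 3, 9, 76]
4
[5, 3, 9, 76]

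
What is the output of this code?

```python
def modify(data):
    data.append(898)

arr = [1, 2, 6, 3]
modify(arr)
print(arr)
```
[1, 2, 6, 3, 898]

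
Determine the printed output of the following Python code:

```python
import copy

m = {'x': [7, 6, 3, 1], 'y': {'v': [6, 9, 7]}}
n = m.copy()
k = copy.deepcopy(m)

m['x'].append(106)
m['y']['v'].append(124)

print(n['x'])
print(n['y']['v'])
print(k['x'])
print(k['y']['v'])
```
[7, 6, 3, 1, 106]
[6, 9, 7, 124]
[7, 6, 3, 1]
[6, 9, 7]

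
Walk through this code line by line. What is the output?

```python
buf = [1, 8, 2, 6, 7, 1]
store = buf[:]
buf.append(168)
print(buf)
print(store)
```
[1, 8, 2, 6, 7, 1, 168]
[1, 8, 2, 6, 7, 1]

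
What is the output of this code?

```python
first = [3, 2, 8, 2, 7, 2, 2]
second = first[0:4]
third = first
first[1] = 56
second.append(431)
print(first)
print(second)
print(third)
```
[3, 56, 8, 2, 7, 2, 2]
[3, 2, 8, 2, 431]
[3, 56, 8, 2, 7, 2, 2]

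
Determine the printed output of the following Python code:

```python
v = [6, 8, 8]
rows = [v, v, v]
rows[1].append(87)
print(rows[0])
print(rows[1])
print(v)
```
[6, 8, 8, 87]
[6, 8, 8, 87]
[6, 8, 8, 87]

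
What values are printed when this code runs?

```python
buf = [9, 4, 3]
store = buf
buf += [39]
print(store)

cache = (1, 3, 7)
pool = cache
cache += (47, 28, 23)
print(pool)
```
[9, 4, 3, 39]
(1, 3, 7)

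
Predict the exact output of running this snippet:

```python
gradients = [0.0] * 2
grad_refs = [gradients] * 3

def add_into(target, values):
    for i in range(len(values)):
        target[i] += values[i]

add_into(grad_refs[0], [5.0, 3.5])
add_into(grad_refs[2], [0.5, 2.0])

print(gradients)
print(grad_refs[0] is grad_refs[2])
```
[5.5, 5.5]
True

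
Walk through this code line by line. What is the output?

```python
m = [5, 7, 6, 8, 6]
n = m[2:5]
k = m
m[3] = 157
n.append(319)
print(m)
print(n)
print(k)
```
[5, 7, 6, 157, 6]
[6, 8, 6, 319]
[5, 7, 6, 157, 6]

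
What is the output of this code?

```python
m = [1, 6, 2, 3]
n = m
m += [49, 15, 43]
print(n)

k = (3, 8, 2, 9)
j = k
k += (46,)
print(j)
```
[1, 6, 2, 3, 49, 15, 43]
(3, 8, 2, 9)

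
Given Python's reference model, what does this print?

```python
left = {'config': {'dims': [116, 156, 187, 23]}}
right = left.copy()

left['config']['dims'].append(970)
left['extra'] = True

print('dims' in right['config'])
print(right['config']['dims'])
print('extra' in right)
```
True
[116, 156, 187, 23, 970]
False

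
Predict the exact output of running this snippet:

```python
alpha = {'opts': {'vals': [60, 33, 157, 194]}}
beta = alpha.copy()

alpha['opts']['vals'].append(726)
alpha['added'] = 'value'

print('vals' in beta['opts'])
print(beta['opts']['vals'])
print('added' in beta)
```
True
[60, 33, 157, 194, 726]
False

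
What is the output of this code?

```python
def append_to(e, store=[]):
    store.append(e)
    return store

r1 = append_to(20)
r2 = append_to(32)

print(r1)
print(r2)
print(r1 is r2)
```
[20, 32]
[20, 32]
True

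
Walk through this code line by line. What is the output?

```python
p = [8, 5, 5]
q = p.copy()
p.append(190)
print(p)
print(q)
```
[8, 5, 5, 190]
[8, 5, 5]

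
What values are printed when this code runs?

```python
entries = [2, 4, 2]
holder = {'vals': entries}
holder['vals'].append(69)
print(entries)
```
[2, 4, 2, 69]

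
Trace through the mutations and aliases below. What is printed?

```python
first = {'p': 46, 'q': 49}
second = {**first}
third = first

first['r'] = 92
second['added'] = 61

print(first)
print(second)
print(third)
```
{'p': 46, 'q': 49, 'r': 92}
{'p': 46, 'q': 49, 'added': 61}
{'p': 46, 'q': 49, 'r': 92}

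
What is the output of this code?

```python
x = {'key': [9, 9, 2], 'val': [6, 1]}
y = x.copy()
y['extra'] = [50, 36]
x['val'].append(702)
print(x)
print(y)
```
{'key': [9, 9, 2], 'val': [6, 1, 702]}
{'key': [9, 9, 2], 'val': [6, 1, 702], 'extra': [50, 36]}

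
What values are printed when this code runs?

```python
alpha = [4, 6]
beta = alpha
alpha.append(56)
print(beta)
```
[4, 6, 56]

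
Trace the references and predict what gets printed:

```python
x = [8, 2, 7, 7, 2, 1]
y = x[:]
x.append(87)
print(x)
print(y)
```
[8, 2, 7, 7, 2, 1, 87]
[8, 2, 7, 7, 2, 1]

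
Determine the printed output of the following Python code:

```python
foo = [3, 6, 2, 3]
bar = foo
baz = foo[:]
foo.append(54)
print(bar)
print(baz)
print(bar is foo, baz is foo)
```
[3, 6, 2, 3, 54]
[3, 6, 2, 3]
True False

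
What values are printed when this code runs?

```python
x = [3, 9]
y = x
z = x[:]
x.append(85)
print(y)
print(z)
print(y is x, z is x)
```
[3, 9, 85]
[3, 9]
True False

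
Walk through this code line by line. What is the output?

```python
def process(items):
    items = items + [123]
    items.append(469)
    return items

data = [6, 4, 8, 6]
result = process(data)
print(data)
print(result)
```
[6, 4, 8, 6]
[6, 4, 8, 6, 123, 469]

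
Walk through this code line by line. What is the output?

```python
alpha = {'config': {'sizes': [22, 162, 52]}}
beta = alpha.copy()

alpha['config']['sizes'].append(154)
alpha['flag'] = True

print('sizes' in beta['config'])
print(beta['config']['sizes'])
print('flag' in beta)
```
True
[22, 162, 52, 154]
False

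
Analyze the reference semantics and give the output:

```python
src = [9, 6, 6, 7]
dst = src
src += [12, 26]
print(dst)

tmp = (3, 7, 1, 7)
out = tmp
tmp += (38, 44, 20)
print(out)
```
[9, 6, 6, 7, 12, 26]
(3, 7, 1, 7)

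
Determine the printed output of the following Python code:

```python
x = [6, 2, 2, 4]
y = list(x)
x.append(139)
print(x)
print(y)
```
[6, 2, 2, 4, 139]
[6, 2, 2, 4]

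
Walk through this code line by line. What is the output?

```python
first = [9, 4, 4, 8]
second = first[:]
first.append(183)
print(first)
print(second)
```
[9, 4, 4, 8, 183]
[9, 4, 4, 8]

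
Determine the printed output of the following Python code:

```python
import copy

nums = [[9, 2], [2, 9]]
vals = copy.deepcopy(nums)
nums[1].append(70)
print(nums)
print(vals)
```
[[9, 2], [2, 9, 70]]
[[9, 2], [2, 9]]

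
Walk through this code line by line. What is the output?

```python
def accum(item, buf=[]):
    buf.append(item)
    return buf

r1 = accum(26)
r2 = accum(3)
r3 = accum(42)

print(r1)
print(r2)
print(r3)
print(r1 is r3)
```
[26, 3, 42]
[26, 3, 42]
[26, 3, 42]
True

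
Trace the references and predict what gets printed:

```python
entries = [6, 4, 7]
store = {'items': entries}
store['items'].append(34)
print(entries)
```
[6, 4, 7, 34]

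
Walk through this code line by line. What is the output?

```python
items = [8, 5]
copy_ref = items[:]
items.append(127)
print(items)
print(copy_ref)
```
[8, 5, 127]
[8, 5]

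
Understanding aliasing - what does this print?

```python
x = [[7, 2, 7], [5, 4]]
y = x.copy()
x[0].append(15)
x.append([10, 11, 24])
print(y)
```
[[7, 2, 7, 15], [5, 4]]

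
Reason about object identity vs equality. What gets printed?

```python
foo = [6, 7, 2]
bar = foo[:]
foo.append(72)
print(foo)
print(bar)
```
[6, 7, 2, 72]
[6, 7, 2]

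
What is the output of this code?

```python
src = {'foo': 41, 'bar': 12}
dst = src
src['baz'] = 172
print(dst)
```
{'foo': 41, 'bar': 12, 'baz': 172}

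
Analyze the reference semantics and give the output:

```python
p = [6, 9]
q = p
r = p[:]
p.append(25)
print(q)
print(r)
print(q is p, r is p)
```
[6, 9, 25]
[6, 9]
True False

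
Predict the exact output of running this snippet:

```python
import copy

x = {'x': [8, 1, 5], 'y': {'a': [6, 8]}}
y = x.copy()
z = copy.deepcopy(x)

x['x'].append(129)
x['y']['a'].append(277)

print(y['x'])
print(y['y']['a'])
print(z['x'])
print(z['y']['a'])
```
[8, 1, 5, 129]
[6, 8, 277]
[8, 1, 5]
[6, 8]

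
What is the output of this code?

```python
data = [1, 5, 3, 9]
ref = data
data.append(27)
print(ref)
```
[1, 5, 3, 9, 27]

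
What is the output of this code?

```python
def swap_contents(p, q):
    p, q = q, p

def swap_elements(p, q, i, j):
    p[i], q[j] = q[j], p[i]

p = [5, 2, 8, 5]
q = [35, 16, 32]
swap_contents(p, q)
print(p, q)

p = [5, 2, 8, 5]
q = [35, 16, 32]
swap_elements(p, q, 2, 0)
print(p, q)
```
[5, 2, 8, 5] [35, 16, 32]
[5, 2, 35, 5] [8, 16, 32]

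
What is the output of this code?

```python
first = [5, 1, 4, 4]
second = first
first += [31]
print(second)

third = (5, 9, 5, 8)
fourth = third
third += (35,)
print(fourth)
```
[5, 1, 4, 4, 31]
(5, 9, 5, 8)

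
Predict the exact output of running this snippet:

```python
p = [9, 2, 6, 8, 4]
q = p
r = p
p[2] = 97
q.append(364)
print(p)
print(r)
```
[9, 2, 97, 8, 4, 364]
[9, 2, 97, 8, 4, 364]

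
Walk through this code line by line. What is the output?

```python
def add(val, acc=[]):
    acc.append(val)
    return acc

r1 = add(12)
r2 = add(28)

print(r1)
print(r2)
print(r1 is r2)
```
[12, 28]
[12, 28]
True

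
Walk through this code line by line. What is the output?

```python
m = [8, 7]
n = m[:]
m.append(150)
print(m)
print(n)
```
[8, 7, 150]
[8, 7]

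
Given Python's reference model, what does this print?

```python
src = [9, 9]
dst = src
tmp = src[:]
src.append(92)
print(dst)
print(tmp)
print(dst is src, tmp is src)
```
[9, 9, 92]
[9, 9]
True False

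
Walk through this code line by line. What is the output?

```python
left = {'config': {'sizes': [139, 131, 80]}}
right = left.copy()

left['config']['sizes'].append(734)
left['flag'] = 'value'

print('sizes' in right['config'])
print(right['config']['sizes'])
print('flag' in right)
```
True
[139, 131, 80, 734]
False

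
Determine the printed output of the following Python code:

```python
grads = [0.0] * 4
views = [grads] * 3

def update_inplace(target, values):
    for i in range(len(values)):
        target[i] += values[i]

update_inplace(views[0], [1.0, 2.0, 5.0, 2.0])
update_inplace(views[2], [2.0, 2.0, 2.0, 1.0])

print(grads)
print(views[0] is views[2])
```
[3.0, 4.0, 7.0, 3.0]
True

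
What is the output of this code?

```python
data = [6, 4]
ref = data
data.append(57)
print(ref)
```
[6, 4, 57]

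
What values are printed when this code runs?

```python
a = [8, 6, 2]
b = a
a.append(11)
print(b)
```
[8, 6, 2, 11]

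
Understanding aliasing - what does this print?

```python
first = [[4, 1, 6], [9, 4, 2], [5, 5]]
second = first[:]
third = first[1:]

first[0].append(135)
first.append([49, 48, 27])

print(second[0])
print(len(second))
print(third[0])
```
[4, 1, 6, 135]
3
[9, 4, 2]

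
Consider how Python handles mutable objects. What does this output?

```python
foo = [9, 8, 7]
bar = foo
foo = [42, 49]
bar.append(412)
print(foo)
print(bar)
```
[42, 49]
[9, 8, 7, 412]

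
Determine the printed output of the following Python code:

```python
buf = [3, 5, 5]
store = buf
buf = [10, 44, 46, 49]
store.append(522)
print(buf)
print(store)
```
[10, 44, 46, 49]
[3, 5, 5, 522]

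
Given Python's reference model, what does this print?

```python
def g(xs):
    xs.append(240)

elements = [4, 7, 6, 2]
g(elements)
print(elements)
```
[4, 7, 6, 2, 240]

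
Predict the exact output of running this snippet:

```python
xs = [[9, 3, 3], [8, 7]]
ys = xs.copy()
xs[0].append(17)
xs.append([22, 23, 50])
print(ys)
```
[[9, 3, 3, 17], [8, 7]]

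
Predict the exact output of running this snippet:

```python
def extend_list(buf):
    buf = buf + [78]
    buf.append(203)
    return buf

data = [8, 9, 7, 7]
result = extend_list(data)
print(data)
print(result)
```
[8, 9, 7, 7]
[8, 9, 7, 7, 78, 203]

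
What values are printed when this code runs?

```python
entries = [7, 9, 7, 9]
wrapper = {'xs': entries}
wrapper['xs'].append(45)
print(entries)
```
[7, 9, 7, 9, 45]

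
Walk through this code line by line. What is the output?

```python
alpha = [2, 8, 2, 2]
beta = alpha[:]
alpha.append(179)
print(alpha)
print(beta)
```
[2, 8, 2, 2, 179]
[2, 8, 2, 2]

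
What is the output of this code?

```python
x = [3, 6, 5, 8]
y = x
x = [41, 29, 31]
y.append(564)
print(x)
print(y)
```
[41, 29, 31]
[3, 6, 5, 8, 564]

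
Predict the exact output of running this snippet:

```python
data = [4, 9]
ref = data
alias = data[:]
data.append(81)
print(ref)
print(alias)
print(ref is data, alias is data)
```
[4, 9, 81]
[4, 9]
True False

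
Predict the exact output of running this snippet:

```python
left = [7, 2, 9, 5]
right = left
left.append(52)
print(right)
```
[7, 2, 9, 5, 52]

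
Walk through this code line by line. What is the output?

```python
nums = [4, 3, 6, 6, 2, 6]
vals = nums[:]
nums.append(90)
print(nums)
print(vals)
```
[4, 3, 6, 6, 2, 6, 90]
[4, 3, 6, 6, 2, 6]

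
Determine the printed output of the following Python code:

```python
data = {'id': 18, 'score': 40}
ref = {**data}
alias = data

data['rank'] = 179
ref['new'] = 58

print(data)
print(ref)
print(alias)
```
{'id': 18, 'score': 40, 'rank': 179}
{'id': 18, 'score': 40, 'new': 58}
{'id': 18, 'score': 40, 'rank': 179}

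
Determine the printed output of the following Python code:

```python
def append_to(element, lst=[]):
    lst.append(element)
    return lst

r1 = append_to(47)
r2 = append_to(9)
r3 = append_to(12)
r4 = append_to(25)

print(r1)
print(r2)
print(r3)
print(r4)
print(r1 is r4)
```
[47, 9, 12, 25]
[47, 9, 12, 25]
[47, 9, 12, 25]
[47, 9, 12, 25]
True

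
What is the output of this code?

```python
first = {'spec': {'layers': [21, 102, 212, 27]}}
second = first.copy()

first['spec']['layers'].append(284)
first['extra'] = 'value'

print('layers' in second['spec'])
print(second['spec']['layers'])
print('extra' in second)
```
True
[21, 102, 212, 27, 284]
False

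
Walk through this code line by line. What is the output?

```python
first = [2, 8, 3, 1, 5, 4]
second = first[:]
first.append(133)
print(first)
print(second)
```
[2, 8, 3, 1, 5, 4, 133]
[2, 8, 3, 1, 5, 4]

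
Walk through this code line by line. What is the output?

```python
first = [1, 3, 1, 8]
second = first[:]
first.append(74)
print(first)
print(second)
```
[1, 3, 1, 8, 74]
[1, 3, 1, 8]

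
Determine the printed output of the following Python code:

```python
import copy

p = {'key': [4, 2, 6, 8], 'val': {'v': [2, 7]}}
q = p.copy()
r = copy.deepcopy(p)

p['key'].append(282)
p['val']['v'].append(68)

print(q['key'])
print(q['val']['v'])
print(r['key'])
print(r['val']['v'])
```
[4, 2, 6, 8, 282]
[2, 7, 68]
[4, 2, 6, 8]
[2, 7]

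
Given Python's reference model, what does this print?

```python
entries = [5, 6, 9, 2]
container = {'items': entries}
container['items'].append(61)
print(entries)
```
[5, 6, 9, 2, 61]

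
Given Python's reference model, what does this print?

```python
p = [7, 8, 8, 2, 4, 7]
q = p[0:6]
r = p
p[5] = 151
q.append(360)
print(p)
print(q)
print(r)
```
[7, 8, 8, 2, 4, 151]
[7, 8, 8, 2, 4, 7, 360]
[7, 8, 8, 2, 4, 151]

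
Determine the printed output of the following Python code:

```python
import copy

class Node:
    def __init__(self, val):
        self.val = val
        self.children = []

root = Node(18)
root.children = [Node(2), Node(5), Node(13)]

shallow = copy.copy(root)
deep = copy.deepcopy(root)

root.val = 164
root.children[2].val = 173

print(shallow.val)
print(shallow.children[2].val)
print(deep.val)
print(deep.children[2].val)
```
18
173
18
13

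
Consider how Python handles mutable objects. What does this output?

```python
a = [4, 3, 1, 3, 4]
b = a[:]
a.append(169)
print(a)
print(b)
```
[4, 3, 1, 3, 4, 169]
[4, 3, 1, 3, 4]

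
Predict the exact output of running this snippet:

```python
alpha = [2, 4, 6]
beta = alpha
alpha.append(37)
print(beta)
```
[2, 4, 6, 37]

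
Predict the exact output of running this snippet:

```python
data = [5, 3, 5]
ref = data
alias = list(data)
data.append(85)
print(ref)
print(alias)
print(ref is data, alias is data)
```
[5, 3, 5, 85]
[5, 3, 5]
True False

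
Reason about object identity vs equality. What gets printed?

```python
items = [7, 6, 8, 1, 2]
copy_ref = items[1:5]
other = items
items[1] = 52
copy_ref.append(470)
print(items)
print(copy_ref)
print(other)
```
[7, 52, 8, 1, 2]
[6, 8, 1, 2, 470]
[7, 52, 8, 1, 2]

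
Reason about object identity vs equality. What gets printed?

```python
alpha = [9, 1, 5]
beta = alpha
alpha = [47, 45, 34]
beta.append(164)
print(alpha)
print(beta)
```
[47, 45, 34]
[9, 1, 5, 164]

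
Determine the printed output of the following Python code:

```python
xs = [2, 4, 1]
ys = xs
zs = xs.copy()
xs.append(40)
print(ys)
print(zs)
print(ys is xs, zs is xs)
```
[2, 4, 1, 40]
[2, 4, 1]
True False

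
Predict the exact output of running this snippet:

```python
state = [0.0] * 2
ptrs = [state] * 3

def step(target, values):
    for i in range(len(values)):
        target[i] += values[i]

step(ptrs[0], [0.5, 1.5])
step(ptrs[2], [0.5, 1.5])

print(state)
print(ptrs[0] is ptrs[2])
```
[1.0, 3.0]
True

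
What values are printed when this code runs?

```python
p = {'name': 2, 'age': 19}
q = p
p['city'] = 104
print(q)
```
{'name': 2, 'age': 19, 'city': 104}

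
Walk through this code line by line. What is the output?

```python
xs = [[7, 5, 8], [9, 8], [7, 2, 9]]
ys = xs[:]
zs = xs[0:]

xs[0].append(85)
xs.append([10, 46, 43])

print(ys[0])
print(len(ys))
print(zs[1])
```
[7, 5, 8, 85]
3
[9, 8]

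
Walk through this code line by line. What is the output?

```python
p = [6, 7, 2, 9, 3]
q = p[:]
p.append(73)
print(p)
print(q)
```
[6, 7, 2, 9, 3, 73]
[6, 7, 2, 9, 3]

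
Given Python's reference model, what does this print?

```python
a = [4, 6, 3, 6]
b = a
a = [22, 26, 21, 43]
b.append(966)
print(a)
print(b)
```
[22, 26, 21, 43]
[4, 6, 3, 6, 966]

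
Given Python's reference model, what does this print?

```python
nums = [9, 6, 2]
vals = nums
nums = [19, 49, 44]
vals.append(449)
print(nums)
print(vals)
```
[19, 49, 44]
[9, 6, 2, 449]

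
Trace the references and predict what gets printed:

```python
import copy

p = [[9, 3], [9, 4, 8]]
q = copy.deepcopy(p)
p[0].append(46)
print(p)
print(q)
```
[[9, 3, 46], [9, 4, 8]]
[[9, 3], [9, 4, 8]]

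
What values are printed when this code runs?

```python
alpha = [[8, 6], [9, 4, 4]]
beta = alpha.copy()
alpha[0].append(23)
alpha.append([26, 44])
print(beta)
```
[[8, 6, 23], [9, 4, 4]]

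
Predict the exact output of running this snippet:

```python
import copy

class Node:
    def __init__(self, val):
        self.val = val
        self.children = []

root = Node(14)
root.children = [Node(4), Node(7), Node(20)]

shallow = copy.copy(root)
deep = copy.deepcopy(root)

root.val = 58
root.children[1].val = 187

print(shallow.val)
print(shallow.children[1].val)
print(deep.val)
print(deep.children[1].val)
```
14
187
14
7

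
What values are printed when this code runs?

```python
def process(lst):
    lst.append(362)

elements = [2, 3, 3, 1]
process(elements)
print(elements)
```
[2, 3, 3, 1, 362]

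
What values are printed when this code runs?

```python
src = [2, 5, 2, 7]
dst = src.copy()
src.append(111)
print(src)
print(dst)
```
[2, 5, 2, 7, 111]
[2, 5, 2, 7]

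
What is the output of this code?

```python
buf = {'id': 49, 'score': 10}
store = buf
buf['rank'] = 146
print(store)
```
{'id': 49, 'score': 10, 'rank': 146}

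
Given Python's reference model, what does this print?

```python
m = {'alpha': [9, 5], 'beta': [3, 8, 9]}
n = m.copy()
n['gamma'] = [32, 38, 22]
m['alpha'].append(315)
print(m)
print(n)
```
{'alpha': [9, 5, 315], 'beta': [3, 8, 9]}
{'alpha': [9, 5, 315], 'beta': [3, 8, 9], 'gamma': [32, 38, 22]}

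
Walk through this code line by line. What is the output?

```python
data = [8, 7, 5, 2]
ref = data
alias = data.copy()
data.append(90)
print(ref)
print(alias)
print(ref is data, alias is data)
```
[8, 7, 5, 2, 90]
[8, 7, 5, 2]
True False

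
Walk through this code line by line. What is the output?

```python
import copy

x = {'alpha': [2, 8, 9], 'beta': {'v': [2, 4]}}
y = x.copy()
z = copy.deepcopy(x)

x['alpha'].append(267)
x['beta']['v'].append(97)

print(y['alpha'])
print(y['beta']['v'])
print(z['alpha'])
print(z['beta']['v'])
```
[2, 8, 9, 267]
[2, 4, 97]
[2, 8, 9]
[2, 4]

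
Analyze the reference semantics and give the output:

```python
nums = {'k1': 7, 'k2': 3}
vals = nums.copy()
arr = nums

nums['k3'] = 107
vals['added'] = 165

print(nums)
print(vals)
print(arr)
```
{'k1': 7, 'k2': 3, 'k3': 107}
{'k1': 7, 'k2': 3, 'added': 165}
{'k1': 7, 'k2': 3, 'k3': 107}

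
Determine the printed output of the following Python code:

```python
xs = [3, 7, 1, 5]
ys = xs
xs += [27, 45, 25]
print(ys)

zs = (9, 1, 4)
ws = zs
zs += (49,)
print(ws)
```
[3, 7, 1, 5, 27, 45, 25]
(9, 1, 4)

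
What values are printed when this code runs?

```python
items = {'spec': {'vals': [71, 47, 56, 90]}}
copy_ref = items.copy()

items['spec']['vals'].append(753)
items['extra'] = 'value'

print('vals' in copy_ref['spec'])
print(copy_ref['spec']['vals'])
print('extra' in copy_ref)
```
True
[71, 47, 56, 90, 753]
False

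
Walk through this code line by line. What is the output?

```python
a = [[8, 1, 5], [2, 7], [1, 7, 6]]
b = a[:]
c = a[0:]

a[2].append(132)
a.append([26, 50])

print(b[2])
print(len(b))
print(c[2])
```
[1, 7, 6, 132]
3
[1, 7, 6, 132]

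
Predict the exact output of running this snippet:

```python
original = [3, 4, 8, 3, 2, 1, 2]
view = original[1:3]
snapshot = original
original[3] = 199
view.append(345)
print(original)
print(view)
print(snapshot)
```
[3, 4, 8, 199, 2, 1, 2]
[4, 8, 345]
[3, 4, 8, 199, 2, 1, 2]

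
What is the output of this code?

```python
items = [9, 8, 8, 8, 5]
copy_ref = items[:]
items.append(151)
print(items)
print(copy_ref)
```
[9, 8, 8, 8, 5, 151]
[9, 8, 8, 8, 5]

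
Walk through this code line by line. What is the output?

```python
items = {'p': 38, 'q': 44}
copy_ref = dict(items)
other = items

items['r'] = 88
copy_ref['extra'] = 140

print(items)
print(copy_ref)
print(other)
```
{'p': 38, 'q': 44, 'r': 88}
{'p': 38, 'q': 44, 'extra': 140}
{'p': 38, 'q': 44, 'r': 88}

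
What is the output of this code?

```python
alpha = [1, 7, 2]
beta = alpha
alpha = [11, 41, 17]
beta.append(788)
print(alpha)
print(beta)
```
[11, 41, 17]
[1, 7, 2, 788]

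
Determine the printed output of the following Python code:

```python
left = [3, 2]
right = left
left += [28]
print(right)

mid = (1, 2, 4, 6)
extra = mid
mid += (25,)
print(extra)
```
[3, 2, 28]
(1, 2, 4, 6)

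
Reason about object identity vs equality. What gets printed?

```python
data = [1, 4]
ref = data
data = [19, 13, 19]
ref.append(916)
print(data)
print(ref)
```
[19, 13, 19]
[1, 4, 916]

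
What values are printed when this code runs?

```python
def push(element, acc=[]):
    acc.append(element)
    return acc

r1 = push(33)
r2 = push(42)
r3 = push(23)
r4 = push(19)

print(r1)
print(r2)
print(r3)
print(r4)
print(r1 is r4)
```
[33, 42, 23, 19]
[33, 42, 23, 19]
[33, 42, 23, 19]
[33, 42, 23, 19]
True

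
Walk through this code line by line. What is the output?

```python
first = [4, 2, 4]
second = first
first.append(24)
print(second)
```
[4, 2, 4, 24]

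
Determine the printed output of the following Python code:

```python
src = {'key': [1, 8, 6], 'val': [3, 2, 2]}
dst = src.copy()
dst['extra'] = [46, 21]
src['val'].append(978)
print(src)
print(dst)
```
{'key': [1, 8, 6], 'val': [3, 2, 2, 978]}
{'key': [1, 8, 6], 'val': [3, 2, 2, 978], 'extra': [46, 21]}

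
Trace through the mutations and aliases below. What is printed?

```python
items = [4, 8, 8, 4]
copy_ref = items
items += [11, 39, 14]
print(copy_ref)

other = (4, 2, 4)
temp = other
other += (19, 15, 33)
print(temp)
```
[4, 8, 8, 4, 11, 39, 14]
(4, 2, 4)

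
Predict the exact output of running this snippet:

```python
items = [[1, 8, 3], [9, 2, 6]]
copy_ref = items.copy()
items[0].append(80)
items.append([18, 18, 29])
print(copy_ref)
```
[[1, 8, 3, 80], [9, 2, 6]]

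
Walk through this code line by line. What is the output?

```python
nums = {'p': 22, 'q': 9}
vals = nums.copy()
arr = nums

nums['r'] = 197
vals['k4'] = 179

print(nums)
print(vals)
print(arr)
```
{'p': 22, 'q': 9, 'r': 197}
{'p': 22, 'q': 9, 'k4': 179}
{'p': 22, 'q': 9, 'r': 197}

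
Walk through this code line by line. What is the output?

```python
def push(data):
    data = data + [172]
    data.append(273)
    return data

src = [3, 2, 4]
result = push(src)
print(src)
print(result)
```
[3, 2, 4]
[3, 2, 4, 172, 273]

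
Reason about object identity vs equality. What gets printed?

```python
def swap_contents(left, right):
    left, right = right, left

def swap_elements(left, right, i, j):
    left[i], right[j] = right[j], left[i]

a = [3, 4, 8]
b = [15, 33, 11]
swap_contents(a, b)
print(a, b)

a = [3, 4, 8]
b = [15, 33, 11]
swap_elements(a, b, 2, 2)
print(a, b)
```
[3, 4, 8] [15, 33, 11]
[3, 4, 11] [15, 33, 8]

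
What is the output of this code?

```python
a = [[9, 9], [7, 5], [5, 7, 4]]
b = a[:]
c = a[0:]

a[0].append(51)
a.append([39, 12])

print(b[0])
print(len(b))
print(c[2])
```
[9, 9, 51]
3
[5, 7, 4]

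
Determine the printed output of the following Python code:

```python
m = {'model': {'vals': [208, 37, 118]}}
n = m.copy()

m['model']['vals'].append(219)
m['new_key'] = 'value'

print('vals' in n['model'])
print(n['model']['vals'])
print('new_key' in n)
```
True
[208, 37, 118, 219]
False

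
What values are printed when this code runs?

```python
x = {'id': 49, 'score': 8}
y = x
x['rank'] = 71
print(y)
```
{'id': 49, 'score': 8, 'rank': 71}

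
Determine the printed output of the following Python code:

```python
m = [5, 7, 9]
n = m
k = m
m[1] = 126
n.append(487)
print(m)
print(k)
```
[5, 126, 9, 487]
[5, 126, 9, 487]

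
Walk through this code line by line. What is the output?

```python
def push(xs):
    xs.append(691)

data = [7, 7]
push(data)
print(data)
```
[7, 7, 691]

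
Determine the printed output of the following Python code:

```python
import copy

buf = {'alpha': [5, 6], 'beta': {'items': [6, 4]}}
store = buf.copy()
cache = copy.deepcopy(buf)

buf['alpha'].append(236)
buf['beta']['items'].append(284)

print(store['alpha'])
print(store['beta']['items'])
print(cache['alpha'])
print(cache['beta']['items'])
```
[5, 6, 236]
[6, 4, 284]
[5, 6]
[6, 4]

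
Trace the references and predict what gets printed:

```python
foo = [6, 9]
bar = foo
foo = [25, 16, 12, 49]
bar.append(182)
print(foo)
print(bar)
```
[25, 16, 12, 49]
[6, 9, 182]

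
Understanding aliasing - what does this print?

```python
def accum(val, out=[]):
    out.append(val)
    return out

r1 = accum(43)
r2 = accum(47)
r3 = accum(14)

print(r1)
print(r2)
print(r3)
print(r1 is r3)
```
[43, 47, 14]
[43, 47, 14]
[43, 47, 14]
True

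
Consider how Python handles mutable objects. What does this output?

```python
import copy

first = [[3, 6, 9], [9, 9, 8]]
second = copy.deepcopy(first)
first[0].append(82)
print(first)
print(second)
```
[[3, 6, 9, 82], [9, 9, 8]]
[[3, 6, 9], [9, 9, 8]]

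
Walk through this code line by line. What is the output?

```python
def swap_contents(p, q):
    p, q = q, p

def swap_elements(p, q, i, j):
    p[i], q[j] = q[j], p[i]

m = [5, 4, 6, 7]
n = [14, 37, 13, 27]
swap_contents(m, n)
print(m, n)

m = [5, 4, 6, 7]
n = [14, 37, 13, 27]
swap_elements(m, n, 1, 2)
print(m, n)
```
[5, 4, 6, 7] [14, 37, 13, 27]
[5, 13, 6, 7] [14, 37, 4, 27]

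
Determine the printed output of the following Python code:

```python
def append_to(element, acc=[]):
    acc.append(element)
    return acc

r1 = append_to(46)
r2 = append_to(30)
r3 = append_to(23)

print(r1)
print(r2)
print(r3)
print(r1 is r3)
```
[46, 30, 23]
[46, 30, 23]
[46, 30, 23]
True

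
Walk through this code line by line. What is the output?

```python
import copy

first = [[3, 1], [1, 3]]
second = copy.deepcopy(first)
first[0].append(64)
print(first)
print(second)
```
[[3, 1, 64], [1, 3]]
[[3, 1], [1, 3]]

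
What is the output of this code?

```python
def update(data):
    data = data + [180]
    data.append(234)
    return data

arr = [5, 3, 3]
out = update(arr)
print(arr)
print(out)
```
[5, 3, 3]
[5, 3, 3, 180, 234]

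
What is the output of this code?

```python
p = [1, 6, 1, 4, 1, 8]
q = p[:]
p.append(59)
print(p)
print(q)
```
[1, 6, 1, 4, 1, 8, 59]
[1, 6, 1, 4, 1, 8]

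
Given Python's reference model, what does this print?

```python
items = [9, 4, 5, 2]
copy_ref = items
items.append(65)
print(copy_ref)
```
[9, 4, 5, 2, 65]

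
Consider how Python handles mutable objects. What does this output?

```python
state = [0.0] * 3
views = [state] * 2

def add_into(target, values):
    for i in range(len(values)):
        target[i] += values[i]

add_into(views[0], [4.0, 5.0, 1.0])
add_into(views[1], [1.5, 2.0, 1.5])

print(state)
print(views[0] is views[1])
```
[5.5, 7.0, 2.5]
True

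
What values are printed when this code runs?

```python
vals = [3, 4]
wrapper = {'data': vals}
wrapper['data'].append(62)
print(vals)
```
[3, 4, 62]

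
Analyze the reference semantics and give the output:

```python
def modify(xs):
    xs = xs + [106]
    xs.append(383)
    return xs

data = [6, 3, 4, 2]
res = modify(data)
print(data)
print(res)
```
[6, 3, 4, 2]
[6, 3, 4, 2, 106, 383]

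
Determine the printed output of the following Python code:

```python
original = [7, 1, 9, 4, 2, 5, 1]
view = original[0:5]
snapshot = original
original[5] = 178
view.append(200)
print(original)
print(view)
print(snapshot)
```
[7, 1, 9, 4, 2, 178, 1]
[7, 1, 9, 4, 2, 200]
[7, 1, 9, 4, 2, 178, 1]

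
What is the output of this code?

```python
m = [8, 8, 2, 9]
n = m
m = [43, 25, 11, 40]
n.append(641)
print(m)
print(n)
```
[43, 25, 11, 40]
[8, 8, 2, 9, 641]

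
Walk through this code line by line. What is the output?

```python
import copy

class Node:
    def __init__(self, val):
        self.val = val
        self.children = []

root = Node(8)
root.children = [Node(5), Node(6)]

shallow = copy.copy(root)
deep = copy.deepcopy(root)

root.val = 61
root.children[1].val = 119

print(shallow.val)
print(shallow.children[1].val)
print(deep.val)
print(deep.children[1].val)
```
8
119
8
6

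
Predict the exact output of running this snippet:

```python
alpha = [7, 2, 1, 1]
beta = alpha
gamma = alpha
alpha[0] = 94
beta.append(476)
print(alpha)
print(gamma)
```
[94, 2, 1, 1, 476]
[94, 2, 1, 1, 476]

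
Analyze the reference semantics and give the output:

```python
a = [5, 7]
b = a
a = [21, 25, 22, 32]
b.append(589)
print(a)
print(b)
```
[21, 25, 22, 32]
[5, 7, 589]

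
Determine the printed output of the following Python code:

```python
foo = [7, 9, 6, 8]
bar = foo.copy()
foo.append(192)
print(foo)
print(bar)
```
[7, 9, 6, 8, 192]
[7, 9, 6, 8]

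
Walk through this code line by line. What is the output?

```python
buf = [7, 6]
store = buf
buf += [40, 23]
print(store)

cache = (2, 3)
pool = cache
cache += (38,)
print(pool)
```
[7, 6, 40, 23]
(2, 3)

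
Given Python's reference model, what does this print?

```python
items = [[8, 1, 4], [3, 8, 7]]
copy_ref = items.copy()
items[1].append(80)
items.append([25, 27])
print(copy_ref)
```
[[8, 1, 4], [3, 8, 7, 80]]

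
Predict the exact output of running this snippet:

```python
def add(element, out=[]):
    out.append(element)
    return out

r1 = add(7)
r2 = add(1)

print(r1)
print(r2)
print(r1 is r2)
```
[7, 1]
[7, 1]
True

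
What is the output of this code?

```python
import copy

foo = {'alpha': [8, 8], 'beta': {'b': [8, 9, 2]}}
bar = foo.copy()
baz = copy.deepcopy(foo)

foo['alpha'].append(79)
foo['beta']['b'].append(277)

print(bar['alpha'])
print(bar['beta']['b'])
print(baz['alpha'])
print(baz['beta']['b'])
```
[8, 8, 79]
[8, 9, 2, 277]
[8, 8]
[8, 9, 2]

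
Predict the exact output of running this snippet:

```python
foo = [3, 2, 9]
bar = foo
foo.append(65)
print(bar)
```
[3, 2, 9, 65]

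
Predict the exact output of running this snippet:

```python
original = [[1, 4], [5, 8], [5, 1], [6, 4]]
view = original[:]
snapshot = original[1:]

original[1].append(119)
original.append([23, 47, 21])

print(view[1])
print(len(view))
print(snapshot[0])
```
[5, 8, 119]
4
[5, 8, 119]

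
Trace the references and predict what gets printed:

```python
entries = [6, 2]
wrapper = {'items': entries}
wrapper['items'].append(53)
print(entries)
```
[6, 2, 53]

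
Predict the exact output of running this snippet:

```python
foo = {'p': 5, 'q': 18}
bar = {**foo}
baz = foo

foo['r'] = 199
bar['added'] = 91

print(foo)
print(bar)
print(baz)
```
{'p': 5, 'q': 18, 'r': 199}
{'p': 5, 'q': 18, 'added': 91}
{'p': 5, 'q': 18, 'r': 199}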